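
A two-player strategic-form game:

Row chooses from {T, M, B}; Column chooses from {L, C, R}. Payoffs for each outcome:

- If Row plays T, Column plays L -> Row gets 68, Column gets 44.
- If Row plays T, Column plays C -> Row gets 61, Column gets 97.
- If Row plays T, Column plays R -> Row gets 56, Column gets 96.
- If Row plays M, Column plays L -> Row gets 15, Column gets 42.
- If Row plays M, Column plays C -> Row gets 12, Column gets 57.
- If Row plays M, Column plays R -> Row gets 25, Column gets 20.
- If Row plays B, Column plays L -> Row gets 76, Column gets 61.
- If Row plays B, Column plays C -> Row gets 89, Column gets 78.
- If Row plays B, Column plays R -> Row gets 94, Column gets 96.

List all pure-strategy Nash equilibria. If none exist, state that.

Pure NE: (B, R)

For each player, find the best response to each opponent profile; mutual best responses are the pure NE.
Row against L: payoffs 68, 15, 76 → best response B.
Row against C: payoffs 61, 12, 89 → best response B.
Row against R: payoffs 56, 25, 94 → best response B.
Column against T: payoffs 44, 97, 96 → best response C.
Column against M: payoffs 42, 57, 20 → best response C.
Column against B: payoffs 61, 78, 96 → best response R.
Mutual best responses: (B, R).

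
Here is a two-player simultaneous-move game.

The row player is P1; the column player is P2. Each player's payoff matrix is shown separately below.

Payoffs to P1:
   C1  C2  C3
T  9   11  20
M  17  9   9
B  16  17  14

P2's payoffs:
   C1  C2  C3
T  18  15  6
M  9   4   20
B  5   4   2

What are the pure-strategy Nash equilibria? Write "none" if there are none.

There is no pure-strategy Nash equilibrium.

P1 against C1: payoffs 9, 17, 16 → best response M.
P1 against C2: payoffs 11, 9, 17 → best response B.
P1 against C3: payoffs 20, 9, 14 → best response T.
P2 against T: payoffs 18, 15, 6 → best response C1.
P2 against M: payoffs 9, 4, 20 → best response C3.
P2 against B: payoffs 5, 4, 2 → best response C1.
No profile is a mutual best response for all players.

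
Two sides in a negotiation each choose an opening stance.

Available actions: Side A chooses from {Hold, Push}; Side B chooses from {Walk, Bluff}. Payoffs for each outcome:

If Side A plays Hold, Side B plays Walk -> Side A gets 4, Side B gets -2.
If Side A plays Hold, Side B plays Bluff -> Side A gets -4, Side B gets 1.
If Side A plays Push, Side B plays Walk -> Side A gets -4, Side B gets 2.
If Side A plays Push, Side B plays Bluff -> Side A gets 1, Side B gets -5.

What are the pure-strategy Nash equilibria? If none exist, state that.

none

Side A against Walk: payoffs 4, -4 → best response Hold.
Side A against Bluff: payoffs -4, 1 → best response Push.
Side B against Hold: payoffs -2, 1 → best response Bluff.
Side B against Push: payoffs 2, -5 → best response Walk.
No profile is a mutual best response for all players.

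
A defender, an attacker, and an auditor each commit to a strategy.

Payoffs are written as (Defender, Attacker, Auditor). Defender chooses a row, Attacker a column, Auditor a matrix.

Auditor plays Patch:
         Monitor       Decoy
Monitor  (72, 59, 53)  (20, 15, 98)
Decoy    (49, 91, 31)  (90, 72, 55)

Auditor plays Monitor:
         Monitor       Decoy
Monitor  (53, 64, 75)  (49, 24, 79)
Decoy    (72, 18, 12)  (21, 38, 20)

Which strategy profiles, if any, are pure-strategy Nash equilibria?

none

(Monitor, Monitor, Patch): Auditor can switch to Monitor (53 → 75). Not NE.
(Monitor, Monitor, Monitor): Defender can switch to Decoy (53 → 72). Not NE.
(Monitor, Decoy, Patch): Defender can switch to Decoy (20 → 90). Not NE.
(Monitor, Decoy, Monitor): Attacker can switch to Monitor (24 → 64). Not NE.
(Decoy, Monitor, Patch): Defender can switch to Monitor (49 → 72). Not NE.
(Decoy, Monitor, Monitor): Attacker can switch to Decoy (18 → 38). Not NE.
(Decoy, Decoy, Patch): Attacker can switch to Monitor (72 → 91). Not NE.
(Decoy, Decoy, Monitor): Defender can switch to Monitor (21 → 49). Not NE.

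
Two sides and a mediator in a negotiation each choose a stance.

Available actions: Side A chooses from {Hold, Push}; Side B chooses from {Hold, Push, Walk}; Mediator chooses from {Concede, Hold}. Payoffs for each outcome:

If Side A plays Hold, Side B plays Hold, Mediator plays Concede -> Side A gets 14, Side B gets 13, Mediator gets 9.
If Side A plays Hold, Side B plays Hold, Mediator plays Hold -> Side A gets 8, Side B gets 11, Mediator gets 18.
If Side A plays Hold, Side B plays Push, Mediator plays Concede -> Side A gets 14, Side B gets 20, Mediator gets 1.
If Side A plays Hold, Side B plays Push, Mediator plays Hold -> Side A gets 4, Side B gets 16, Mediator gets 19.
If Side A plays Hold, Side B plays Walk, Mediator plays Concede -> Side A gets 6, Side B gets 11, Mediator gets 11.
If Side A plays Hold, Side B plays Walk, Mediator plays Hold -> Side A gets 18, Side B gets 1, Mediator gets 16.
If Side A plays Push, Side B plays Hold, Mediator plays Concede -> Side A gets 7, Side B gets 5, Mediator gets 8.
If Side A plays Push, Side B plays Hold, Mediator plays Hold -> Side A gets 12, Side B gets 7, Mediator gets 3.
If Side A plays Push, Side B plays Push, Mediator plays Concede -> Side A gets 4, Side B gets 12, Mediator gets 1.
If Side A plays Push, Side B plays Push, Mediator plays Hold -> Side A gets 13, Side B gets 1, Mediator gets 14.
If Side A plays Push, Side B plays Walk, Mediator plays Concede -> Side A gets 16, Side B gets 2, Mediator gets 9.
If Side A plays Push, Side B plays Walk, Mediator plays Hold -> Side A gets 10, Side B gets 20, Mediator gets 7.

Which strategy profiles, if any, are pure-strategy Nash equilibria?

No pure-strategy Nash equilibrium.

Side A against (Hold, Concede): payoffs 14, 7 → best response Hold.
Side A against (Hold, Hold): payoffs 8, 12 → best response Push.
Side A against (Push, Concede): payoffs 14, 4 → best response Hold.
Side A against (Push, Hold): payoffs 4, 13 → best response Push.
Side A against (Walk, Concede): payoffs 6, 16 → best response Push.
Side A against (Walk, Hold): payoffs 18, 10 → best response Hold.
Side B against (Hold, Concede): payoffs 13, 20, 11 → best response Push.
Side B against (Hold, Hold): payoffs 11, 16, 1 → best response Push.
Side B against (Push, Concede): payoffs 5, 12, 2 → best response Push.
Side B against (Push, Hold): payoffs 7, 1, 20 → best response Walk.
Mediator against (Hold, Hold): payoffs 9, 18 → best response Hold.
Mediator against (Hold, Push): payoffs 1, 19 → best response Hold.
Mediator against (Hold, Walk): payoffs 11, 16 → best response Hold.
Mediator against (Push, Hold): payoffs 8, 3 → best response Concede.
Mediator against (Push, Push): payoffs 1, 14 → best response Hold.
Mediator against (Push, Walk): payoffs 9, 7 → best response Concede.
No profile is a mutual best response for all players.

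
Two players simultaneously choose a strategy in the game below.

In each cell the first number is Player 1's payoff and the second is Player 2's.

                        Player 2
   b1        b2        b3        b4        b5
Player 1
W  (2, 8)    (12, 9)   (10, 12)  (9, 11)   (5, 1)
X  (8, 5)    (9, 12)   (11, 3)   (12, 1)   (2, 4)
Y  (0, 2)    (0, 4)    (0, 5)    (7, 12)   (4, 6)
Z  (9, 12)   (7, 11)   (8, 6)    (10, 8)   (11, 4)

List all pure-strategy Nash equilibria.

Player 1 against b1: payoffs 2, 8, 0, 9 → best response Z.
Player 1 against b2: payoffs 12, 9, 0, 7 → best response W.
Player 1 against b3: payoffs 10, 11, 0, 8 → best response X.
Player 1 against b4: payoffs 9, 12, 7, 10 → best response X.
Player 1 against b5: payoffs 5, 2, 4, 11 → best response Z.
Player 2 against W: payoffs 8, 9, 12, 11, 1 → best response b3.
Player 2 against X: payoffs 5, 12, 3, 1, 4 → best response b2.
Player 2 against Y: payoffs 2, 4, 5, 12, 6 → best response b4.
Player 2 against Z: payoffs 12, 11, 6, 8, 4 → best response b1.
Mutual best responses: (Z, b1).

Pure NE: (Z, b1)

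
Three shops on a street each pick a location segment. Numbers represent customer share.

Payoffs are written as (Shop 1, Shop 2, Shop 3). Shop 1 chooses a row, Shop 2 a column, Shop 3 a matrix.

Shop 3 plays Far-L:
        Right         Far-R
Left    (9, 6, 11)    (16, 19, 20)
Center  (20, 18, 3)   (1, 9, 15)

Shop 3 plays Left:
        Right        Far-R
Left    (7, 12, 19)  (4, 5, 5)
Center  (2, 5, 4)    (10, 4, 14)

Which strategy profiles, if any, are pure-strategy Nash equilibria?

Mark each player's best response to every combination of opponents' strategies; a profile where every player is best-responding is a pure Nash equilibrium.
Shop 1 against (Right, Far-L): payoffs 9, 20 → best response Center.
Shop 1 against (Right, Left): payoffs 7, 2 → best response Left.
Shop 1 against (Far-R, Far-L): payoffs 16, 1 → best response Left.
Shop 1 against (Far-R, Left): payoffs 4, 10 → best response Center.
Shop 2 against (Left, Far-L): payoffs 6, 19 → best response Far-R.
Shop 2 against (Left, Left): payoffs 12, 5 → best response Right.
Shop 2 against (Center, Far-L): payoffs 18, 9 → best response Right.
Shop 2 against (Center, Left): payoffs 5, 4 → best response Right.
Shop 3 against (Left, Right): payoffs 11, 19 → best response Left.
Shop 3 against (Left, Far-R): payoffs 20, 5 → best response Far-L.
Shop 3 against (Center, Right): payoffs 3, 4 → best response Left.
Shop 3 against (Center, Far-R): payoffs 15, 14 → best response Far-L.
Mutual best responses: (Left, Right, Left); (Left, Far-R, Far-L).

The pure Nash equilibria are (Left, Right, Left) and (Left, Far-R, Far-L).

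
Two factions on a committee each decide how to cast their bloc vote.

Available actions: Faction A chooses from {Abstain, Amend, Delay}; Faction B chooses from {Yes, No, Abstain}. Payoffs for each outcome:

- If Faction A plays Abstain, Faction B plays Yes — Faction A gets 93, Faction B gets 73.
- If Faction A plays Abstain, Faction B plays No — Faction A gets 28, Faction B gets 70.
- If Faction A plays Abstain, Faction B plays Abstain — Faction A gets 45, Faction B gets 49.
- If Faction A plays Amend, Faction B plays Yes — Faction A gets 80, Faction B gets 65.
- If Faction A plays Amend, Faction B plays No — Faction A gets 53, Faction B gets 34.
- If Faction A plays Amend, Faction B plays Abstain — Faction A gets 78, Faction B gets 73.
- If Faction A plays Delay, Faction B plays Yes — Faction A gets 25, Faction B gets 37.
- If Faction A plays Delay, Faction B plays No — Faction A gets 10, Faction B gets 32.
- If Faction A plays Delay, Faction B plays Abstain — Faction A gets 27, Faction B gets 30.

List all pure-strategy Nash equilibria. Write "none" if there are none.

The pure Nash equilibria are (Abstain, Yes); (Amend, Abstain).

For each player, find the best response to each opponent profile; mutual best responses are the pure NE.
Faction A against Yes: payoffs 93, 80, 25 → best response Abstain.
Faction A against No: payoffs 28, 53, 10 → best response Amend.
Faction A against Abstain: payoffs 45, 78, 27 → best response Amend.
Faction B against Abstain: payoffs 73, 70, 49 → best response Yes.
Faction B against Amend: payoffs 65, 34, 73 → best response Abstain.
Faction B against Delay: payoffs 37, 32, 30 → best response Yes.
Mutual best responses: (Abstain, Yes); (Amend, Abstain).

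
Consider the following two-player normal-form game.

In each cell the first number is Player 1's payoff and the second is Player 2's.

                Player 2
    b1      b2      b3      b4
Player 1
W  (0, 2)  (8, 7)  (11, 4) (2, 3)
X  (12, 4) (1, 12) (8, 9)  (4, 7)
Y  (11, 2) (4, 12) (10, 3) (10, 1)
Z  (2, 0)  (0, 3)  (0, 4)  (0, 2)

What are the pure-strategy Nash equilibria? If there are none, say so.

(W, b1): Player 1 can switch to X (0 → 12). Not NE.
(W, b2): Player 1 gets 8, best alternative 4; Player 2 gets 7, best alternative 4. No profitable deviation — NE.
(W, b3): Player 2 can switch to b2 (4 → 7). Not NE.
(W, b4): Player 1 can switch to X (2 → 4). Not NE.
(X, b1): Player 2 can switch to b2 (4 → 12). Not NE.
(X, b2): Player 1 can switch to W (1 → 8). Not NE.
(X, b3): Player 1 can switch to W (8 → 11). Not NE.
(X, b4): Player 1 can switch to Y (4 → 10). Not NE.
(Y, b1): Player 1 can switch to X (11 → 12). Not NE.
(Y, b2): Player 1 can switch to W (4 → 8). Not NE.
(Y, b3): Player 1 can switch to W (10 → 11). Not NE.
(The remaining 5 profiles each have a profitable deviation by the same check.)

(W, b2)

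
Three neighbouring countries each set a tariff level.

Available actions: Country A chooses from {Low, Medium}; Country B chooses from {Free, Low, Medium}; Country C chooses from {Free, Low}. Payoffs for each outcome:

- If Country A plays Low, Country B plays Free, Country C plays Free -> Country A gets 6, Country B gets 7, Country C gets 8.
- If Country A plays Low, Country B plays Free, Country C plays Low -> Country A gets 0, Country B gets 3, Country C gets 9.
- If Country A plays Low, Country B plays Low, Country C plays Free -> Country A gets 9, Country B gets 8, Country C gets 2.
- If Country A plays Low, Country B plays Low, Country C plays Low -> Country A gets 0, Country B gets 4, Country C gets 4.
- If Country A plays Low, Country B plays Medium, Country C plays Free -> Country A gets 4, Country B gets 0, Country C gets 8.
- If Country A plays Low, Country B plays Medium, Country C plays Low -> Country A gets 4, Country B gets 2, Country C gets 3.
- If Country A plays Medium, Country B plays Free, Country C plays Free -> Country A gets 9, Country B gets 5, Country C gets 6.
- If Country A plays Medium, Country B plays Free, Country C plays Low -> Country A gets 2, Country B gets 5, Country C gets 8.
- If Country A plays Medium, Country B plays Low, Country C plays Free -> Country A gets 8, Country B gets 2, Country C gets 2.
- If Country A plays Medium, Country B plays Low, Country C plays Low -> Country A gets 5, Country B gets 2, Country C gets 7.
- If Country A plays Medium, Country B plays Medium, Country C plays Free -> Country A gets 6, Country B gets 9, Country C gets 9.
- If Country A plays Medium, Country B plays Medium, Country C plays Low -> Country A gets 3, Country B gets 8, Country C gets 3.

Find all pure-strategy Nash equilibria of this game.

(Medium, Medium, Free)

For each player, find the best response to each opponent profile; mutual best responses are the pure NE.
Country A against (Free, Free): payoffs 6, 9 → best response Medium.
Country A against (Free, Low): payoffs 0, 2 → best response Medium.
Country A against (Low, Free): payoffs 9, 8 → best response Low.
Country A against (Low, Low): payoffs 0, 5 → best response Medium.
Country A against (Medium, Free): payoffs 4, 6 → best response Medium.
Country A against (Medium, Low): payoffs 4, 3 → best response Low.
Country B against (Low, Free): payoffs 7, 8, 0 → best response Low.
Country B against (Low, Low): payoffs 3, 4, 2 → best response Low.
Country B against (Medium, Free): payoffs 5, 2, 9 → best response Medium.
Country B against (Medium, Low): payoffs 5, 2, 8 → best response Medium.
Country C against (Low, Free): payoffs 8, 9 → best response Low.
Country C against (Low, Low): payoffs 2, 4 → best response Low.
Country C against (Low, Medium): payoffs 8, 3 → best response Free.
Country C against (Medium, Free): payoffs 6, 8 → best response Low.
Country C against (Medium, Low): payoffs 2, 7 → best response Low.
Country C against (Medium, Medium): payoffs 9, 3 → best response Free.
Mutual best responses: (Medium, Medium, Free).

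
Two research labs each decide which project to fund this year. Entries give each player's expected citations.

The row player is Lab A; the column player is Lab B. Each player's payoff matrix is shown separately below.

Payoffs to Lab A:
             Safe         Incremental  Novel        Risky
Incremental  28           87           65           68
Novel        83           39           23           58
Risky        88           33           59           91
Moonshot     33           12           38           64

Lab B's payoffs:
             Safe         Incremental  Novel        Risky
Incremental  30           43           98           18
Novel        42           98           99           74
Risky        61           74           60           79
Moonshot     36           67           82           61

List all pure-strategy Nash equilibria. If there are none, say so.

Lab A against Safe: payoffs 28, 83, 88, 33 → best response Risky.
Lab A against Incremental: payoffs 87, 39, 33, 12 → best response Incremental.
Lab A against Novel: payoffs 65, 23, 59, 38 → best response Incremental.
Lab A against Risky: payoffs 68, 58, 91, 64 → best response Risky.
Lab B against Incremental: payoffs 30, 43, 98, 18 → best response Novel.
Lab B against Novel: payoffs 42, 98, 99, 74 → best response Novel.
Lab B against Risky: payoffs 61, 74, 60, 79 → best response Risky.
Lab B against Moonshot: payoffs 36, 67, 82, 61 → best response Novel.
Mutual best responses: (Incremental, Novel); (Risky, Risky).

The pure Nash equilibria are (Incremental, Novel), (Risky, Risky).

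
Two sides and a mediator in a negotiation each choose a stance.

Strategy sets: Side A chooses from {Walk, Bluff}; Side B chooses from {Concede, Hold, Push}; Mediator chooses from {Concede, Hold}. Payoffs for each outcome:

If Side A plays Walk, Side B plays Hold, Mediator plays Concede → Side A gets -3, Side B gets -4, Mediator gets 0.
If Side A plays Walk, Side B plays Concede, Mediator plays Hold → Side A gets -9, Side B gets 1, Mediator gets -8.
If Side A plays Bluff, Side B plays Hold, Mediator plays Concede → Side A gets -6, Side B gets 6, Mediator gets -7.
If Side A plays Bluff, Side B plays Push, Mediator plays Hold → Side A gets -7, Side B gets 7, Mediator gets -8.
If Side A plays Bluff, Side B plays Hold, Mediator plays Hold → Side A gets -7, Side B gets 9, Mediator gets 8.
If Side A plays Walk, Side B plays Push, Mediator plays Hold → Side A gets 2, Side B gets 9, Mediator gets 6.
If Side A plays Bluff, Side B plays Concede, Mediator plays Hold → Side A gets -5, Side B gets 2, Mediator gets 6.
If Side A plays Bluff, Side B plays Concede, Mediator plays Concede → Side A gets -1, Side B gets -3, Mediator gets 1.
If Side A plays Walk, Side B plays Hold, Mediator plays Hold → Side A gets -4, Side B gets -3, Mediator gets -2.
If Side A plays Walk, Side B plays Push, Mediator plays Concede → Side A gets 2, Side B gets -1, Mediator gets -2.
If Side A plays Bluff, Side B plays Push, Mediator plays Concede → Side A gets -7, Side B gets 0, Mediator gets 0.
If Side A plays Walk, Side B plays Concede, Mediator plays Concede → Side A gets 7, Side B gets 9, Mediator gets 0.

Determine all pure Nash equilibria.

Side A against (Concede, Concede): payoffs 7, -1 → best response Walk.
Side A against (Concede, Hold): payoffs -9, -5 → best response Bluff.
Side A against (Hold, Concede): payoffs -3, -6 → best response Walk.
Side A against (Hold, Hold): payoffs -4, -7 → best response Walk.
Side A against (Push, Concede): payoffs 2, -7 → best response Walk.
Side A against (Push, Hold): payoffs 2, -7 → best response Walk.
Side B against (Walk, Concede): payoffs 9, -4, -1 → best response Concede.
Side B against (Walk, Hold): payoffs 1, -3, 9 → best response Push.
Side B against (Bluff, Concede): payoffs -3, 6, 0 → best response Hold.
Side B against (Bluff, Hold): payoffs 2, 9, 7 → best response Hold.
Mediator against (Walk, Concede): payoffs 0, -8 → best response Concede.
Mediator against (Walk, Hold): payoffs 0, -2 → best response Concede.
Mediator against (Walk, Push): payoffs -2, 6 → best response Hold.
Mediator against (Bluff, Concede): payoffs 1, 6 → best response Hold.
Mediator against (Bluff, Hold): payoffs -7, 8 → best response Hold.
Mediator against (Bluff, Push): payoffs 0, -8 → best response Concede.
Mutual best responses: (Walk, Concede, Concede); (Walk, Push, Hold).

The pure Nash equilibria are (Walk, Concede, Concede); (Walk, Push, Hold).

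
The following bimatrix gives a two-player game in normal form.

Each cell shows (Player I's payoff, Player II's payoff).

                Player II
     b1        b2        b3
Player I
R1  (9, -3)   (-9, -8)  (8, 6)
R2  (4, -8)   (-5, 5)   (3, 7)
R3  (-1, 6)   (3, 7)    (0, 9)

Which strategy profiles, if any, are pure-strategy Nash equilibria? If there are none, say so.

Player I against b1: payoffs 9, 4, -1 → best response R1.
Player I against b2: payoffs -9, -5, 3 → best response R3.
Player I against b3: payoffs 8, 3, 0 → best response R1.
Player II against R1: payoffs -3, -8, 6 → best response b3.
Player II against R2: payoffs -8, 5, 7 → best response b3.
Player II against R3: payoffs 6, 7, 9 → best response b3.
Mutual best responses: (R1, b3).

Pure NE: (R1, b3)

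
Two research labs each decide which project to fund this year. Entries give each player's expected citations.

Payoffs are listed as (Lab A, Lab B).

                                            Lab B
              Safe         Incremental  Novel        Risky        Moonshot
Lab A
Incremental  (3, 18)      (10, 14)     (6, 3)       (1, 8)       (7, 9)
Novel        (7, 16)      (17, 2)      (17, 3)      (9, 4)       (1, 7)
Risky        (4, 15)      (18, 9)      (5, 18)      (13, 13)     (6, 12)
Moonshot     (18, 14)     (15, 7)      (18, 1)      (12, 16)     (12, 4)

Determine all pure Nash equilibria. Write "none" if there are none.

(Incremental, Safe): Lab A can switch to Novel (3 → 7). Not NE.
(Incremental, Incremental): Lab A can switch to Novel (10 → 17). Not NE.
(Incremental, Novel): Lab A can switch to Novel (6 → 17). Not NE.
(Incremental, Risky): Lab A can switch to Novel (1 → 9). Not NE.
(Incremental, Moonshot): Lab A can switch to Moonshot (7 → 12). Not NE.
(Novel, Safe): Lab A can switch to Moonshot (7 → 18). Not NE.
(Novel, Incremental): Lab A can switch to Risky (17 → 18). Not NE.
(Novel, Novel): Lab A can switch to Moonshot (17 → 18). Not NE.
(Novel, Risky): Lab A can switch to Risky (9 → 13). Not NE.
(Novel, Moonshot): Lab A can switch to Incremental (1 → 7). Not NE.
(Risky, Safe): Lab A can switch to Novel (4 → 7). Not NE.
(Risky, Incremental): Lab B can switch to Safe (9 → 15). Not NE.
(The remaining 8 profiles each have a profitable deviation by the same check.)

No pure-strategy Nash equilibrium.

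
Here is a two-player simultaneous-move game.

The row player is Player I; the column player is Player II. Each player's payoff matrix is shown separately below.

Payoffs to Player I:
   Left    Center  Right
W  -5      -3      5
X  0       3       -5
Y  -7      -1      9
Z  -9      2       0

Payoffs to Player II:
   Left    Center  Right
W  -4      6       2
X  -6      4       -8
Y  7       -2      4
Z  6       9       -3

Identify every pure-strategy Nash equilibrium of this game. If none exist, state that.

(W, Left): Player I can switch to X (-5 → 0). Not NE.
(W, Center): Player I can switch to X (-3 → 3). Not NE.
(W, Right): Player I can switch to Y (5 → 9). Not NE.
(X, Left): Player II can switch to Center (-6 → 4). Not NE.
(X, Center): Player I gets 3, best alternative 2; Player II gets 4, best alternative -6. No profitable deviation — NE.
(X, Right): Player I can switch to W (-5 → 5). Not NE.
(Y, Left): Player I can switch to W (-7 → -5). Not NE.
(Y, Center): Player I can switch to X (-1 → 3). Not NE.
(Y, Right): Player II can switch to Left (4 → 7). Not NE.
(Z, Left): Player I can switch to W (-9 → -5). Not NE.
(Z, Center): Player I can switch to X (2 → 3). Not NE.
(The remaining 1 profile has a profitable deviation by the same check.)

The unique pure-strategy Nash equilibrium is (X, Center).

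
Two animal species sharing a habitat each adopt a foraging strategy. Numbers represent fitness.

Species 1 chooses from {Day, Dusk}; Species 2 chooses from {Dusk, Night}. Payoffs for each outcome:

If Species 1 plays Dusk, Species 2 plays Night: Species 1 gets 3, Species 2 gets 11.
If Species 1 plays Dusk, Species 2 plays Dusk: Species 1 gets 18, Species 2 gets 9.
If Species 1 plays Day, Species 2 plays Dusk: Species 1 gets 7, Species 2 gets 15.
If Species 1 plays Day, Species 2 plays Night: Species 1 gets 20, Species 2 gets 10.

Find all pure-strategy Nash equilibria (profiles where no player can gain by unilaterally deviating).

There is no pure-strategy Nash equilibrium.

Species 1 against Dusk: payoffs 7, 18 → best response Dusk.
Species 1 against Night: payoffs 20, 3 → best response Day.
Species 2 against Day: payoffs 15, 10 → best response Dusk.
Species 2 against Dusk: payoffs 9, 11 → best response Night.
No profile is a mutual best response for all players.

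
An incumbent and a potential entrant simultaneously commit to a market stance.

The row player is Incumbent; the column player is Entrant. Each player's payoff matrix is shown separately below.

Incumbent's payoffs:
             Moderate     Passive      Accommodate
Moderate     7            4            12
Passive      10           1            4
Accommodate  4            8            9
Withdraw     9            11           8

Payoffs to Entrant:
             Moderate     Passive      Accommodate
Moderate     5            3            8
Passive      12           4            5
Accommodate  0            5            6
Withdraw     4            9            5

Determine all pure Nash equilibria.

(Moderate, Accommodate); (Passive, Moderate); (Withdraw, Passive)

(Moderate, Moderate): Incumbent can switch to Passive (7 → 10). Not NE.
(Moderate, Passive): Incumbent can switch to Accommodate (4 → 8). Not NE.
(Moderate, Accommodate): Incumbent gets 12, best alternative 9; Entrant gets 8, best alternative 5. No profitable deviation — NE.
(Passive, Moderate): Incumbent gets 10, best alternative 9; Entrant gets 12, best alternative 5. No profitable deviation — NE.
(Passive, Passive): Incumbent can switch to Moderate (1 → 4). Not NE.
(Passive, Accommodate): Incumbent can switch to Moderate (4 → 12). Not NE.
(Accommodate, Moderate): Incumbent can switch to Moderate (4 → 7). Not NE.
(Accommodate, Passive): Incumbent can switch to Withdraw (8 → 11). Not NE.
(Withdraw, Passive): Incumbent gets 11, best alternative 8; Entrant gets 9, best alternative 5. No profitable deviation — NE.
(The remaining 3 profiles each have a profitable deviation by the same check.)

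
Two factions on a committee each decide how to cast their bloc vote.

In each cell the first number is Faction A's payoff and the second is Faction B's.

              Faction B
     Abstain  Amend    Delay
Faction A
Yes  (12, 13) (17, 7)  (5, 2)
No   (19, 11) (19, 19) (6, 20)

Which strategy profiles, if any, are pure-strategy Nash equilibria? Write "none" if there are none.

Pure NE: (No, Delay)

Mark each player's best response to every combination of opponents' strategies; a profile where every player is best-responding is a pure Nash equilibrium.
Faction A against Abstain: payoffs 12, 19 → best response No.
Faction A against Amend: payoffs 17, 19 → best response No.
Faction A against Delay: payoffs 5, 6 → best response No.
Faction B against Yes: payoffs 13, 7, 2 → best response Abstain.
Faction B against No: payoffs 11, 19, 20 → best response Delay.
Mutual best responses: (No, Delay).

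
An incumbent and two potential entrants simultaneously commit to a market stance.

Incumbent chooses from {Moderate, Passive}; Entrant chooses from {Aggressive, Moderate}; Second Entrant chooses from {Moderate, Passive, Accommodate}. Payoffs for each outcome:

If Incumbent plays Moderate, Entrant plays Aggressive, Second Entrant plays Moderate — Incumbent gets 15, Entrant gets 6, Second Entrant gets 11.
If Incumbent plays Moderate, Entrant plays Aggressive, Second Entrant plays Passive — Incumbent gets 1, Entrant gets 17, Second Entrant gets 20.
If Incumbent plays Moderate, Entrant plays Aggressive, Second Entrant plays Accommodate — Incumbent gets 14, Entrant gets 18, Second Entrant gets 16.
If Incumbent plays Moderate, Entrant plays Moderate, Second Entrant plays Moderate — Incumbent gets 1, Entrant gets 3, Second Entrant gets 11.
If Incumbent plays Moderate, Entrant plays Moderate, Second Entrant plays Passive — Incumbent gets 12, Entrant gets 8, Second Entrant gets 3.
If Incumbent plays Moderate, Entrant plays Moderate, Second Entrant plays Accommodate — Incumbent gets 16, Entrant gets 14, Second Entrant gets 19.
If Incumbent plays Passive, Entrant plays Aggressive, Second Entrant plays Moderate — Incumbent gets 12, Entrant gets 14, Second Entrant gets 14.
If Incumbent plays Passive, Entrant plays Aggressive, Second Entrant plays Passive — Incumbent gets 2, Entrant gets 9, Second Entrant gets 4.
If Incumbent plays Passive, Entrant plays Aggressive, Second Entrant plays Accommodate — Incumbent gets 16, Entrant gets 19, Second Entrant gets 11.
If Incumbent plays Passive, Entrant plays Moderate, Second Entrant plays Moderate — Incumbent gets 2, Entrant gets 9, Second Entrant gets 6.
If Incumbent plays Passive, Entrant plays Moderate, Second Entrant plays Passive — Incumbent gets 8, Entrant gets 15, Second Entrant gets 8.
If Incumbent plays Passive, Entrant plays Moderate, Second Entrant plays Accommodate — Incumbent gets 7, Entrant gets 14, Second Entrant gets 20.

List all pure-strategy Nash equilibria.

For each player, find the best response to each opponent profile; mutual best responses are the pure NE.
Incumbent against (Aggressive, Moderate): payoffs 15, 12 → best response Moderate.
Incumbent against (Aggressive, Passive): payoffs 1, 2 → best response Passive.
Incumbent against (Aggressive, Accommodate): payoffs 14, 16 → best response Passive.
Incumbent against (Moderate, Moderate): payoffs 1, 2 → best response Passive.
Incumbent against (Moderate, Passive): payoffs 12, 8 → best response Moderate.
Incumbent against (Moderate, Accommodate): payoffs 16, 7 → best response Moderate.
Entrant against (Moderate, Moderate): payoffs 6, 3 → best response Aggressive.
Entrant against (Moderate, Passive): payoffs 17, 8 → best response Aggressive.
Entrant against (Moderate, Accommodate): payoffs 18, 14 → best response Aggressive.
Entrant against (Passive, Moderate): payoffs 14, 9 → best response Aggressive.
Entrant against (Passive, Passive): payoffs 9, 15 → best response Moderate.
Entrant against (Passive, Accommodate): payoffs 19, 14 → best response Aggressive.
Second Entrant against (Moderate, Aggressive): payoffs 11, 20, 16 → best response Passive.
Second Entrant against (Moderate, Moderate): payoffs 11, 3, 19 → best response Accommodate.
Second Entrant against (Passive, Aggressive): payoffs 14, 4, 11 → best response Moderate.
Second Entrant against (Passive, Moderate): payoffs 6, 8, 20 → best response Accommodate.
No profile is a mutual best response for all players.

This game has no pure Nash equilibrium.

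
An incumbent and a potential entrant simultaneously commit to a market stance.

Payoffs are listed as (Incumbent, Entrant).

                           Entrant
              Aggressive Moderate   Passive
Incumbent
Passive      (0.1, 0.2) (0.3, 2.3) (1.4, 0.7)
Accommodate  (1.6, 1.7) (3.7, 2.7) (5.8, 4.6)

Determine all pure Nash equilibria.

Pure NE: (Accommodate, Passive)

Check each profile: it is a Nash equilibrium iff no player can strictly gain by switching unilaterally.
(Passive, Aggressive): Incumbent can switch to Accommodate (0.1 → 1.6). Not NE.
(Passive, Moderate): Incumbent can switch to Accommodate (0.3 → 3.7). Not NE.
(Passive, Passive): Incumbent can switch to Accommodate (1.4 → 5.8). Not NE.
(Accommodate, Aggressive): Entrant can switch to Moderate (1.7 → 2.7). Not NE.
(Accommodate, Moderate): Entrant can switch to Passive (2.7 → 4.6). Not NE.
(Accommodate, Passive): Incumbent gets 5.8, best alternative 1.4; Entrant gets 4.6, best alternative 2.7. No profitable deviation — NE.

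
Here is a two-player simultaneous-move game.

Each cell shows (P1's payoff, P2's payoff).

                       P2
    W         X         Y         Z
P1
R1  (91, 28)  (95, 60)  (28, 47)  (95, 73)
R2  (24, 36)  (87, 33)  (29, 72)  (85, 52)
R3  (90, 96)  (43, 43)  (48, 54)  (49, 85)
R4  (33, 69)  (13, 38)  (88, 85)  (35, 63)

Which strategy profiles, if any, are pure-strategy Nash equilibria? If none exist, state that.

(R1, W): P2 can switch to X (28 → 60). Not NE.
(R1, X): P2 can switch to Z (60 → 73). Not NE.
(R1, Y): P1 can switch to R2 (28 → 29). Not NE.
(R1, Z): P1 gets 95, best alternative 85; P2 gets 73, best alternative 60. No profitable deviation — NE.
(R2, W): P1 can switch to R1 (24 → 91). Not NE.
(R2, X): P1 can switch to R1 (87 → 95). Not NE.
(R2, Y): P1 can switch to R3 (29 → 48). Not NE.
(R2, Z): P1 can switch to R1 (85 → 95). Not NE.
(R3, W): P1 can switch to R1 (90 → 91). Not NE.
(R3, X): P1 can switch to R1 (43 → 95). Not NE.
(R3, Y): P1 can switch to R4 (48 → 88). Not NE.
(R4, Y): P1 gets 88, best alternative 48; P2 gets 85, best alternative 69. No profitable deviation — NE.
(The remaining 4 profiles each have a profitable deviation by the same check.)

Pure-strategy Nash equilibria: (R1, Z) and (R4, Y)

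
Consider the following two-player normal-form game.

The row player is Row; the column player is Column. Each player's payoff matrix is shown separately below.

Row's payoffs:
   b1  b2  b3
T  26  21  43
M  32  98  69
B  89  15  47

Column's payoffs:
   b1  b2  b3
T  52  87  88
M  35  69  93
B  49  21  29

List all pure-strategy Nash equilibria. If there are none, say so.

Pure-strategy Nash equilibria: (M, b3), (B, b1)

Check each profile: it is a Nash equilibrium iff no player can strictly gain by switching unilaterally.
(T, b1): Row can switch to M (26 → 32). Not NE.
(T, b2): Row can switch to M (21 → 98). Not NE.
(T, b3): Row can switch to M (43 → 69). Not NE.
(M, b1): Row can switch to B (32 → 89). Not NE.
(M, b2): Column can switch to b3 (69 → 93). Not NE.
(M, b3): Row gets 69, best alternative 47; Column gets 93, best alternative 69. No profitable deviation — NE.
(B, b1): Row gets 89, best alternative 32; Column gets 49, best alternative 29. No profitable deviation — NE.
(B, b2): Row can switch to T (15 → 21). Not NE.
(The remaining 1 profile has a profitable deviation by the same check.)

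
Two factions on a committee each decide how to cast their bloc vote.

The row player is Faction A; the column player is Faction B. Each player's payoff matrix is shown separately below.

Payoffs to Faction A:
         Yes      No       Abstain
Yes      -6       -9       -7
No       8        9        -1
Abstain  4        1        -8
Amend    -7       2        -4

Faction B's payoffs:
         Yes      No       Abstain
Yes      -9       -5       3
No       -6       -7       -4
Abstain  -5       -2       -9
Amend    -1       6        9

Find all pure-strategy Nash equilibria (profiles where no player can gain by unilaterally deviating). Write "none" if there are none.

Faction A against Yes: payoffs -6, 8, 4, -7 → best response No.
Faction A against No: payoffs -9, 9, 1, 2 → best response No.
Faction A against Abstain: payoffs -7, -1, -8, -4 → best response No.
Faction B against Yes: payoffs -9, -5, 3 → best response Abstain.
Faction B against No: payoffs -6, -7, -4 → best response Abstain.
Faction B against Abstain: payoffs -5, -2, -9 → best response No.
Faction B against Amend: payoffs -1, 6, 9 → best response Abstain.
Mutual best responses: (No, Abstain).

(No, Abstain)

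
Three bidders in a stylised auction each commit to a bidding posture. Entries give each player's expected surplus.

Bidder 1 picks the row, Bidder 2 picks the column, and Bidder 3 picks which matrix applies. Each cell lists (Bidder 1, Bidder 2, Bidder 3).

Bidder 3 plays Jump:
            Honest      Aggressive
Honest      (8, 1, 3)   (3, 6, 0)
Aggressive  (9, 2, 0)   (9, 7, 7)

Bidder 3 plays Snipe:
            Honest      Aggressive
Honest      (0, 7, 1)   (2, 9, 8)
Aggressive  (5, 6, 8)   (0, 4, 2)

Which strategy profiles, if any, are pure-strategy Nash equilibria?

Check each profile: it is a Nash equilibrium iff no player can strictly gain by switching unilaterally.
(Honest, Honest, Jump): Bidder 1 can switch to Aggressive (8 → 9). Not NE.
(Honest, Honest, Snipe): Bidder 1 can switch to Aggressive (0 → 5). Not NE.
(Honest, Aggressive, Jump): Bidder 1 can switch to Aggressive (3 → 9). Not NE.
(Honest, Aggressive, Snipe): Bidder 1 gets 2, best alternative 0; Bidder 2 gets 9, best alternative 7; Bidder 3 gets 8, best alternative 0. No profitable deviation — NE.
(Aggressive, Honest, Jump): Bidder 2 can switch to Aggressive (2 → 7). Not NE.
(Aggressive, Honest, Snipe): Bidder 1 gets 5, best alternative 0; Bidder 2 gets 6, best alternative 4; Bidder 3 gets 8, best alternative 0. No profitable deviation — NE.
(Aggressive, Aggressive, Jump): Bidder 1 gets 9, best alternative 3; Bidder 2 gets 7, best alternative 2; Bidder 3 gets 7, best alternative 2. No profitable deviation — NE.
(Aggressive, Aggressive, Snipe): Bidder 1 can switch to Honest (0 → 2). Not NE.

Pure-strategy Nash equilibria: (Honest, Aggressive, Snipe); (Aggressive, Honest, Snipe); (Aggressive, Aggressive, Jump)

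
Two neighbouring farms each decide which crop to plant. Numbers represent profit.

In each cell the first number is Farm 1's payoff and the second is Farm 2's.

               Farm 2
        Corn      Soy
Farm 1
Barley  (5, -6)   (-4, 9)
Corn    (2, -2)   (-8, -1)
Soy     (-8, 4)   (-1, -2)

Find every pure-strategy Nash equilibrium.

This game has no pure Nash equilibrium.

Check each profile: it is a Nash equilibrium iff no player can strictly gain by switching unilaterally.
(Barley, Corn): Farm 2 can switch to Soy (-6 → 9). Not NE.
(Barley, Soy): Farm 1 can switch to Soy (-4 → -1). Not NE.
(Corn, Corn): Farm 1 can switch to Barley (2 → 5). Not NE.
(Corn, Soy): Farm 1 can switch to Barley (-8 → -4). Not NE.
(Soy, Corn): Farm 1 can switch to Barley (-8 → 5). Not NE.
(Soy, Soy): Farm 2 can switch to Corn (-2 → 4). Not NE.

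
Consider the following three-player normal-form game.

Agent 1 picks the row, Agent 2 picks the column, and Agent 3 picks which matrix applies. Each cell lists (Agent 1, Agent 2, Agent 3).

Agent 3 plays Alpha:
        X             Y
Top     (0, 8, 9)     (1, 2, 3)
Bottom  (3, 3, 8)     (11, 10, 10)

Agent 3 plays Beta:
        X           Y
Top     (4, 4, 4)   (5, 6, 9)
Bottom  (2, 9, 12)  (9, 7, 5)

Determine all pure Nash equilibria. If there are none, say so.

(Bottom, Y, Alpha)

Check each profile: it is a Nash equilibrium iff no player can strictly gain by switching unilaterally.
(Top, X, Alpha): Agent 1 can switch to Bottom (0 → 3). Not NE.
(Top, X, Beta): Agent 2 can switch to Y (4 → 6). Not NE.
(Top, Y, Alpha): Agent 1 can switch to Bottom (1 → 11). Not NE.
(Top, Y, Beta): Agent 1 can switch to Bottom (5 → 9). Not NE.
(Bottom, X, Alpha): Agent 2 can switch to Y (3 → 10). Not NE.
(Bottom, X, Beta): Agent 1 can switch to Top (2 → 4). Not NE.
(Bottom, Y, Alpha): Agent 1 gets 11, best alternative 1; Agent 2 gets 10, best alternative 3; Agent 3 gets 10, best alternative 5. No profitable deviation — NE.
(Bottom, Y, Beta): Agent 2 can switch to X (7 → 9). Not NE.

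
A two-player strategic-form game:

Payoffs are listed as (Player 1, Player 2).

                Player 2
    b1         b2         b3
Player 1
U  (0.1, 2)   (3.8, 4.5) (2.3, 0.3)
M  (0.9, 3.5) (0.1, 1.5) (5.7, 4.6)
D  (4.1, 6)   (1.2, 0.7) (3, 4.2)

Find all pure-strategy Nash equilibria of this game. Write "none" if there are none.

Pure-strategy Nash equilibria: (U, b2) and (M, b3) and (D, b1)

(U, b1): Player 1 can switch to M (0.1 → 0.9). Not NE.
(U, b2): Player 1 gets 3.8, best alternative 1.2; Player 2 gets 4.5, best alternative 2. No profitable deviation — NE.
(U, b3): Player 1 can switch to M (2.3 → 5.7). Not NE.
(M, b1): Player 1 can switch to D (0.9 → 4.1). Not NE.
(M, b2): Player 1 can switch to U (0.1 → 3.8). Not NE.
(M, b3): Player 1 gets 5.7, best alternative 3; Player 2 gets 4.6, best alternative 3.5. No profitable deviation — NE.
(D, b1): Player 1 gets 4.1, best alternative 0.9; Player 2 gets 6, best alternative 4.2. No profitable deviation — NE.
(D, b2): Player 1 can switch to U (1.2 → 3.8). Not NE.
(D, b3): Player 1 can switch to M (3 → 5.7). Not NE.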